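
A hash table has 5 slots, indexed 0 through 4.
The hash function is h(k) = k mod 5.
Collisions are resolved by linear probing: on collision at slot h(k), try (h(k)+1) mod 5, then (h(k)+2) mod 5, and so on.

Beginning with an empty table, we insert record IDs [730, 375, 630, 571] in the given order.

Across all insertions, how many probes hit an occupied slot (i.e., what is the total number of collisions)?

5

730: h=0 → slot 0
375: h=0, probe 0,1 → slot 1
630: h=0, probe 0,1,2 → slot 2
571: h=1, probe 1,2,3 → slot 3
Table: [730, 375, 630, 571, _]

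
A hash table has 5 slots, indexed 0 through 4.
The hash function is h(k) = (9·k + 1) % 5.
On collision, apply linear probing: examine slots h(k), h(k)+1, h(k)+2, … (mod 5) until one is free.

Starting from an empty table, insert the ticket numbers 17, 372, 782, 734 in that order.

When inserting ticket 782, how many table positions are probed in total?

3

17 hashes to 4; slot 4 is free => place at 4.
372 hashes to 4; 4 taken => place at 0.
782 hashes to 4; 4,0 taken => place at 1.
734 hashes to 2; slot 2 is free => place at 2.
Table: [372, 782, 734, -, 17]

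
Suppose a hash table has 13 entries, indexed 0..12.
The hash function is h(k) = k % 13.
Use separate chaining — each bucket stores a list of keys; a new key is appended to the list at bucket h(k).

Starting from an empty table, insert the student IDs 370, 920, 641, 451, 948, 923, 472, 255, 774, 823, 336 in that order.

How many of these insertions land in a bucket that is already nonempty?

370 -> bucket 6
920 -> bucket 10
641 -> bucket 4
451 -> bucket 9
948 -> bucket 12
923 -> bucket 0
472 -> bucket 4 (collision)
255 -> bucket 8
774 -> bucket 7
823 -> bucket 4 (collision)
336 -> bucket 11
Final buckets:
0: 923
1: .
2: .
3: .
4: 641 -> 472 -> 823
5: .
6: 370
7: 774
8: 255
9: 451
10: 920
11: 336
12: 948

2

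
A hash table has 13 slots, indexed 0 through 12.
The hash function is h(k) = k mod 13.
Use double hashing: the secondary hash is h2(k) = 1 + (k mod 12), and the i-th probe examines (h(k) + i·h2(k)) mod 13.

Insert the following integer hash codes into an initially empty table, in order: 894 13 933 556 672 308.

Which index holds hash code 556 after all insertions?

Insert 894: h=10, slot 10 empty => index 10.
Insert 13: h=0, slot 0 empty => index 0.
Insert 933: h=10, h2=10, slot 10 occupied => index 7.
Insert 556: h=10, h2=5, slot 10 occupied => index 2.
Insert 672: h=9, slot 9 empty => index 9.
Insert 308: h=9, h2=9, slot 9 occupied => index 5.
Table: [13, ∅, 556, ∅, ∅, 308, ∅, 933, ∅, 672, 894, ∅, ∅]

2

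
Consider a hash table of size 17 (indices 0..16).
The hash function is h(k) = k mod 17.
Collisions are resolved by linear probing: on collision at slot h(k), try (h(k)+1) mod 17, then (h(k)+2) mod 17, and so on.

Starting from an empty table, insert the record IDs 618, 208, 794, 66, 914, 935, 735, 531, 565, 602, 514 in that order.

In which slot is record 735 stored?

618 hashes to 6; slot 6 is free → place at 6.
208 hashes to 4; slot 4 is free → place at 4.
794 hashes to 12; slot 12 is free → place at 12.
66 hashes to 15; slot 15 is free → place at 15.
914 hashes to 13; slot 13 is free → place at 13.
935 hashes to 0; slot 0 is free → place at 0.
735 hashes to 4; 4 taken → place at 5.
531 hashes to 4; 4,5,6 taken → place at 7.
565 hashes to 4; 4,5,6,7 taken → place at 8.
602 hashes to 7; 7,8 taken → place at 9.
514 hashes to 4; 4,5,6,7,8,9 taken → place at 10.
Table: [935, _, _, _, 208, 735, 618, 531, 565, 602, 514, _, 794, 914, _, 66, _]

5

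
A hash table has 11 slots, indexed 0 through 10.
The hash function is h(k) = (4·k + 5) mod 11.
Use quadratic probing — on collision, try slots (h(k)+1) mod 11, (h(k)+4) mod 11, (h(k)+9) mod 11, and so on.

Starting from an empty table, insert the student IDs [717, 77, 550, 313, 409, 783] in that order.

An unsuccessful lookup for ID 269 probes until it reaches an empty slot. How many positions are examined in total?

717: h=2 -> slot 2
77: h=5 -> slot 5
550: h=5, probe 5,6 -> slot 6
313: h=3 -> slot 3
409: h=2, probe 2,3,6,0 -> slot 0
783: h=2, probe 2,3,6,0,7 -> slot 7
Table: [409, _, 717, 313, _, 77, 550, 783, _, _, _]
Lookup 269: h=3, probe 3,4 → slot 4 empty, not found.

2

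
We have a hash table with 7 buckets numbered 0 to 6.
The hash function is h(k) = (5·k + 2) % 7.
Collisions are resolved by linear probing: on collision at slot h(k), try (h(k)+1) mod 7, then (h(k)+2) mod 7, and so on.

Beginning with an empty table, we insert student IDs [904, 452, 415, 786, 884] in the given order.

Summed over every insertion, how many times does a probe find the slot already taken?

Insert 904: h=0, slot 0 empty → index 0.
Insert 452: h=1, slot 1 empty → index 1.
Insert 415: h=5, slot 5 empty → index 5.
Insert 786: h=5, slot 5 occupied → index 6.
Insert 884: h=5, slots 5,6,0,1 occupied → index 2.
Table: [904, 452, 884, —, —, 415, 786]

5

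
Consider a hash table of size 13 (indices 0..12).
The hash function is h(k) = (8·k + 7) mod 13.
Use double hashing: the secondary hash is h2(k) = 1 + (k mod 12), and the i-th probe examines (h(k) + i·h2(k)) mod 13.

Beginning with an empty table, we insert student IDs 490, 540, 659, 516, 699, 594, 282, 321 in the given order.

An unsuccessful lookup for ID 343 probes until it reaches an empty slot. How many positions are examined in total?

490: h=1 → slot 1
540: h=11 → slot 11
659: h=1, h2=12, probe 1,0 → slot 0
516: h=1, h2=1, probe 1,2 → slot 2
699: h=9 → slot 9
594: h=1, h2=7, probe 1,8 → slot 8
282: h=1, h2=7, probe 1,8,2,9,3 → slot 3
321: h=1, h2=10, probe 1,11,8,5 → slot 5
Table: [659, 490, 516, 282, ., 321, ., ., 594, 699, ., 540, .]
Lookup 343: h=8, h2=8, probe 8,3,11,6 → slot 6 empty, not found.

4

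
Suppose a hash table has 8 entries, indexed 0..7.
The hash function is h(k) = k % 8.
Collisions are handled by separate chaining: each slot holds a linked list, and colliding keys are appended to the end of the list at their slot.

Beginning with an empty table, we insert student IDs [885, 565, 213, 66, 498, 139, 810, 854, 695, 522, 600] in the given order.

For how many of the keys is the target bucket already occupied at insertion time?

5

885 → bucket 5
565 → bucket 5 (collision)
213 → bucket 5 (collision)
66 → bucket 2
498 → bucket 2 (collision)
139 → bucket 3
810 → bucket 2 (collision)
854 → bucket 6
695 → bucket 7
522 → bucket 2 (collision)
600 → bucket 0
Final buckets:
0: 600
1: _
2: 66 -> 498 -> 810 -> 522
3: 139
4: _
5: 885 -> 565 -> 213
6: 854
7: 695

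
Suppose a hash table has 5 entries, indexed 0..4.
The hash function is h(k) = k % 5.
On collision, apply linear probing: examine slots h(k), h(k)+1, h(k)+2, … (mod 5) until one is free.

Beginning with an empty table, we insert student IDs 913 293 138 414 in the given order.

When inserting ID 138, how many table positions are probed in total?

913: h=3 => slot 3
293: h=3, probe 3,4 => slot 4
138: h=3, probe 3,4,0 => slot 0
414: h=4, probe 4,0,1 => slot 1
Table: [138, 414, ., 913, 293]

3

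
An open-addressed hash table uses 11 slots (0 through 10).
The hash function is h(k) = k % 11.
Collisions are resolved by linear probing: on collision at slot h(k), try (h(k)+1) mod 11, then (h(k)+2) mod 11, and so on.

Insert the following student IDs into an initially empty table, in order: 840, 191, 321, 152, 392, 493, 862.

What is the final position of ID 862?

6

840 hashes to 4; slot 4 is free => place at 4.
191 hashes to 4; 4 taken => place at 5.
321 hashes to 2; slot 2 is free => place at 2.
152 hashes to 9; slot 9 is free => place at 9.
392 hashes to 7; slot 7 is free => place at 7.
493 hashes to 9; 9 taken => place at 10.
862 hashes to 4; 4,5 taken => place at 6.
Table: [∅, ∅, 321, ∅, 840, 191, 862, 392, ∅, 152, 493]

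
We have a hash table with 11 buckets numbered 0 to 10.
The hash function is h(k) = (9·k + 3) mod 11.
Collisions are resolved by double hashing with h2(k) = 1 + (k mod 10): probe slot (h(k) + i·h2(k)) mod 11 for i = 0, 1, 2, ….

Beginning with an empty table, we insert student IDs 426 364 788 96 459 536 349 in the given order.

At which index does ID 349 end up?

426: h=9 => slot 9
364: h=1 => slot 1
788: h=0 => slot 0
96: h=9, h2=7, probe 9,5 => slot 5
459: h=9, h2=10, probe 9,8 => slot 8
536: h=9, h2=7, probe 9,5,1,8,4 => slot 4
349: h=9, h2=10, probe 9,8,7 => slot 7
Table: [788, 364, _, _, 536, 96, _, 349, 459, 426, _]

7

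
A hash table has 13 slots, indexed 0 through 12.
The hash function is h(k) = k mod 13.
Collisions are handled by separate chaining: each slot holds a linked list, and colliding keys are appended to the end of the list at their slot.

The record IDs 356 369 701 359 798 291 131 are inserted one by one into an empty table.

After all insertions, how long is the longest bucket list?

4

Insert 356: h=5, bucket 5 empty -> new chain.
Insert 369: h=5, bucket 5 nonempty -> append to chain.
Insert 701: h=12, bucket 12 empty -> new chain.
Insert 359: h=8, bucket 8 empty -> new chain.
Insert 798: h=5, bucket 5 nonempty -> append to chain.
Insert 291: h=5, bucket 5 nonempty -> append to chain.
Insert 131: h=1, bucket 1 empty -> new chain.
Final buckets:
0: ∅
1: 131
2: ∅
3: ∅
4: ∅
5: 356 -> 369 -> 798 -> 291
6: ∅
7: ∅
8: 359
9: ∅
10: ∅
11: ∅
12: 701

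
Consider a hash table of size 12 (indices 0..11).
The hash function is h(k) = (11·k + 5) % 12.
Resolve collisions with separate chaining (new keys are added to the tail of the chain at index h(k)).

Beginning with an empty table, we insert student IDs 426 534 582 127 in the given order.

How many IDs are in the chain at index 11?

426 → bucket 11
534 → bucket 11 (collision)
582 → bucket 11 (collision)
127 → bucket 10
Final buckets:
0: -
1: -
2: -
3: -
4: -
5: -
6: -
7: -
8: -
9: -
10: 127
11: 426 -> 534 -> 582

3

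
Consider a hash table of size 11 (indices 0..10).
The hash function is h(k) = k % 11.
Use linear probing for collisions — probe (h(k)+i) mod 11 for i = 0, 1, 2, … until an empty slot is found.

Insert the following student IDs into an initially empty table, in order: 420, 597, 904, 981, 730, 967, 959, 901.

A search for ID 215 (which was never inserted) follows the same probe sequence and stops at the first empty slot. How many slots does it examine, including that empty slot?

3

420: h=2 → slot 2
597: h=3 → slot 3
904: h=2, probe 2,3,4 → slot 4
981: h=2, probe 2,3,4,5 → slot 5
730: h=4, probe 4,5,6 → slot 6
967: h=10 → slot 10
959: h=2, probe 2,3,4,5,6,7 → slot 7
901: h=10, probe 10,0 → slot 0
Table: [901, -, 420, 597, 904, 981, 730, 959, -, -, 967]
Lookup 215: h=6, probe 6,7,8 → slot 8 empty, not found.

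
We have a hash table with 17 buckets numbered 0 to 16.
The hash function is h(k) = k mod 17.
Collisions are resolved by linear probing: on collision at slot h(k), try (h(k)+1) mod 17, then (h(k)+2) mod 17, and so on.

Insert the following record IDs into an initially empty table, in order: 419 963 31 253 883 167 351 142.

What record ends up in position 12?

Insert 419: h=11, slot 11 empty → index 11.
Insert 963: h=11, slot 11 occupied → index 12.
Insert 31: h=14, slot 14 empty → index 14.
Insert 253: h=15, slot 15 empty → index 15.
Insert 883: h=16, slot 16 empty → index 16.
Insert 167: h=14, slots 14,15,16 occupied → index 0.
Insert 351: h=11, slots 11,12 occupied → index 13.
Insert 142: h=6, slot 6 empty → index 6.
Table: [167, ∅, ∅, ∅, ∅, ∅, 142, ∅, ∅, ∅, ∅, 419, 963, 351, 31, 253, 883]

963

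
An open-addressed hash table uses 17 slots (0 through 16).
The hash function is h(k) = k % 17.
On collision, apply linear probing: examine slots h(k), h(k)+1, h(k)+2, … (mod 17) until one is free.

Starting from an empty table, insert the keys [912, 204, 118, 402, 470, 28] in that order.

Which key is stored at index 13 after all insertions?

912 hashes to 11; slot 11 is free => place at 11.
204 hashes to 0; slot 0 is free => place at 0.
118 hashes to 16; slot 16 is free => place at 16.
402 hashes to 11; 11 taken => place at 12.
470 hashes to 11; 11,12 taken => place at 13.
28 hashes to 11; 11,12,13 taken => place at 14.
Table: [204, _, _, _, _, _, _, _, _, _, _, 912, 402, 470, 28, _, 118]

470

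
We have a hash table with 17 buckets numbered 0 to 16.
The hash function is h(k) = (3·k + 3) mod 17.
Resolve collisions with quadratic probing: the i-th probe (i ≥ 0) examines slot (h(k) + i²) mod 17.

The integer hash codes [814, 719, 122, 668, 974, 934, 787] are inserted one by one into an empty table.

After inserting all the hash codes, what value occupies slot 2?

814 hashes to 14; slot 14 is free -> place at 14.
719 hashes to 1; slot 1 is free -> place at 1.
122 hashes to 12; slot 12 is free -> place at 12.
668 hashes to 1; 1 taken -> place at 2.
974 hashes to 1; 1,2 taken -> place at 5.
934 hashes to 0; slot 0 is free -> place at 0.
787 hashes to 1; 1,2,5 taken -> place at 10.
Table: [934, 719, 668, ∅, ∅, 974, ∅, ∅, ∅, ∅, 787, ∅, 122, ∅, 814, ∅, ∅]

668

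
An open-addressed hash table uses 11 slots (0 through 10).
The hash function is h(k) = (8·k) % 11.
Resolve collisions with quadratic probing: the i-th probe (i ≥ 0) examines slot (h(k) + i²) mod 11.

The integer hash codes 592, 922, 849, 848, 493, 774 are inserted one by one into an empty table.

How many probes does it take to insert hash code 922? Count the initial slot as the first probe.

2

592 hashes to 6; slot 6 is free -> place at 6.
922 hashes to 6; 6 taken -> place at 7.
849 hashes to 5; slot 5 is free -> place at 5.
848 hashes to 8; slot 8 is free -> place at 8.
493 hashes to 6; 6,7 taken -> place at 10.
774 hashes to 10; 10 taken -> place at 0.
Table: [774, ., ., ., ., 849, 592, 922, 848, ., 493]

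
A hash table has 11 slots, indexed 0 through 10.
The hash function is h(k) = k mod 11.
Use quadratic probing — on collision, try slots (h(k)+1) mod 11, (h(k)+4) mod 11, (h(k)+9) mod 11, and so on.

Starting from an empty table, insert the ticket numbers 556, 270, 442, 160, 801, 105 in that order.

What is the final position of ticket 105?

4

556: h=6 -> slot 6
270: h=6, probe 6,7 -> slot 7
442: h=2 -> slot 2
160: h=6, probe 6,7,10 -> slot 10
801: h=9 -> slot 9
105: h=6, probe 6,7,10,4 -> slot 4
Table: [_, _, 442, _, 105, _, 556, 270, _, 801, 160]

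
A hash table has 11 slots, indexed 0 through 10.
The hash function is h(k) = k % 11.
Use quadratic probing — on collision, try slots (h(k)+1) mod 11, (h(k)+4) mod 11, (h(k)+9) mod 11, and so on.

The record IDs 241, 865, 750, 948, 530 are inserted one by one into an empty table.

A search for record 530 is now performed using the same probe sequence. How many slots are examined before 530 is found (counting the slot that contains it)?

3

241 hashes to 10; slot 10 is free -> place at 10.
865 hashes to 7; slot 7 is free -> place at 7.
750 hashes to 2; slot 2 is free -> place at 2.
948 hashes to 2; 2 taken -> place at 3.
530 hashes to 2; 2,3 taken -> place at 6.
Table: [_, _, 750, 948, _, _, 530, 865, _, _, 241]
Lookup 530: h=2, probe 2,3,6 → found at 6.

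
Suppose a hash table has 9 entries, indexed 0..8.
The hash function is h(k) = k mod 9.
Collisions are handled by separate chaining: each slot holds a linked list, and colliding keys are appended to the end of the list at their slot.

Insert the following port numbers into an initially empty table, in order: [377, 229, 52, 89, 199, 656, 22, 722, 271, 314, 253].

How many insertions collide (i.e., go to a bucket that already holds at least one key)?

6

Insert 377: h=8, bucket 8 empty -> new chain.
Insert 229: h=4, bucket 4 empty -> new chain.
Insert 52: h=7, bucket 7 empty -> new chain.
Insert 89: h=8, bucket 8 nonempty -> append to chain.
Insert 199: h=1, bucket 1 empty -> new chain.
Insert 656: h=8, bucket 8 nonempty -> append to chain.
Insert 22: h=4, bucket 4 nonempty -> append to chain.
Insert 722: h=2, bucket 2 empty -> new chain.
Insert 271: h=1, bucket 1 nonempty -> append to chain.
Insert 314: h=8, bucket 8 nonempty -> append to chain.
Insert 253: h=1, bucket 1 nonempty -> append to chain.
Final buckets:
0: ∅
1: 199 -> 271 -> 253
2: 722
3: ∅
4: 229 -> 22
5: ∅
6: ∅
7: 52
8: 377 -> 89 -> 656 -> 314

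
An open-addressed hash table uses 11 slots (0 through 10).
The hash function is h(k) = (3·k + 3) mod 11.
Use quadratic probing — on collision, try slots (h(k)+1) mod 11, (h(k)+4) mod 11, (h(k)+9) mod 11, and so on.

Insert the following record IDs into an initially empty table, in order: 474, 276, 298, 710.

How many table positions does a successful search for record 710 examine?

2

474: h=6 -> slot 6
276: h=6, probe 6,7 -> slot 7
298: h=6, probe 6,7,10 -> slot 10
710: h=10, probe 10,0 -> slot 0
Table: [710, _, _, _, _, _, 474, 276, _, _, 298]
Lookup 710: h=10, probe 10,0 → found at 0.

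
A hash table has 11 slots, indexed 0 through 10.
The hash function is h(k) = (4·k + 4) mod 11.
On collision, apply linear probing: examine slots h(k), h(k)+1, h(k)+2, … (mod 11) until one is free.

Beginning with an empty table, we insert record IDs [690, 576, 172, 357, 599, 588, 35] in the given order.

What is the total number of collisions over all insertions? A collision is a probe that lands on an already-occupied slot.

5

690: h=3 => slot 3
576: h=9 => slot 9
172: h=10 => slot 10
357: h=2 => slot 2
599: h=2, probe 2,3,4 => slot 4
588: h=2, probe 2,3,4,5 => slot 5
35: h=1 => slot 1
Table: [—, 35, 357, 690, 599, 588, —, —, —, 576, 172]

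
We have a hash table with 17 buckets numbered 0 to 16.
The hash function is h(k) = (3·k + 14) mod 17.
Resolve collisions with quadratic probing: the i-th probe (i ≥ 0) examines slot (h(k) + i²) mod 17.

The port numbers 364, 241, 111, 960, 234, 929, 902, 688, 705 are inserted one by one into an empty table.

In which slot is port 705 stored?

364: h=1 → slot 1
241: h=6 → slot 6
111: h=7 → slot 7
960: h=4 → slot 4
234: h=2 → slot 2
929: h=13 → slot 13
902: h=0 → slot 0
688: h=4, probe 4,5 → slot 5
705: h=4, probe 4,5,8 → slot 8
Table: [902, 364, 234, ., 960, 688, 241, 111, 705, ., ., ., ., 929, ., ., .]

8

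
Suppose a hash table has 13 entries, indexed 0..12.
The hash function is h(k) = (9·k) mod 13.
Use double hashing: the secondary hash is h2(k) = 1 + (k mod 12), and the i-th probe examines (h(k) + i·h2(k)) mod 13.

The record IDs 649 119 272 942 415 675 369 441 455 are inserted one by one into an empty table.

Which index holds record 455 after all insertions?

11

649 hashes to 4; slot 4 is free → place at 4.
119 hashes to 5; slot 5 is free → place at 5.
272 hashes to 4, h2=9; 4 taken → place at 0.
942 hashes to 2; slot 2 is free → place at 2.
415 hashes to 4, h2=8; 4 taken → place at 12.
675 hashes to 4, h2=4; 4 taken → place at 8.
369 hashes to 6; slot 6 is free → place at 6.
441 hashes to 4, h2=10; 4 taken → place at 1.
455 hashes to 0, h2=12; 0,12 taken → place at 11.
Table: [272, 441, 942, _, 649, 119, 369, _, 675, _, _, 455, 415]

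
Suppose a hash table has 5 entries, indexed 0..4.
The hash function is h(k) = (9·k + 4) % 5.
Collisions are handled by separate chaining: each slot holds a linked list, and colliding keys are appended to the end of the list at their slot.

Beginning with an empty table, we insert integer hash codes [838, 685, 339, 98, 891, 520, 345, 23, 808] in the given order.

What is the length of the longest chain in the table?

4

838 → bucket 1
685 → bucket 4
339 → bucket 0
98 → bucket 1 (collision)
891 → bucket 3
520 → bucket 4 (collision)
345 → bucket 4 (collision)
23 → bucket 1 (collision)
808 → bucket 1 (collision)
Final buckets:
0: 339
1: 838 -> 98 -> 23 -> 808
2: -
3: 891
4: 685 -> 520 -> 345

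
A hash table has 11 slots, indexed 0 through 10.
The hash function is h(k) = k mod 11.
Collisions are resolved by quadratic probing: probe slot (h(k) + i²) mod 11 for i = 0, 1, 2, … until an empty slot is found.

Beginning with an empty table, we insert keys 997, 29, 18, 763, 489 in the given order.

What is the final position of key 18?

Insert 997: h=7, slot 7 empty -> index 7.
Insert 29: h=7, slot 7 occupied -> index 8.
Insert 18: h=7, slots 7,8 occupied -> index 0.
Insert 763: h=4, slot 4 empty -> index 4.
Insert 489: h=5, slot 5 empty -> index 5.
Table: [18, —, —, —, 763, 489, —, 997, 29, —, —]

0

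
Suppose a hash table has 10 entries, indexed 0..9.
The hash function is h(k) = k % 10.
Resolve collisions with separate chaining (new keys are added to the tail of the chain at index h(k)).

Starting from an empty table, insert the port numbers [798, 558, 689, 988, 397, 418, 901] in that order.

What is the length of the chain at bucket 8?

4

798 -> bucket 8
558 -> bucket 8 (collision)
689 -> bucket 9
988 -> bucket 8 (collision)
397 -> bucket 7
418 -> bucket 8 (collision)
901 -> bucket 1
Final buckets:
0: _
1: 901
2: _
3: _
4: _
5: _
6: _
7: 397
8: 798 -> 558 -> 988 -> 418
9: 689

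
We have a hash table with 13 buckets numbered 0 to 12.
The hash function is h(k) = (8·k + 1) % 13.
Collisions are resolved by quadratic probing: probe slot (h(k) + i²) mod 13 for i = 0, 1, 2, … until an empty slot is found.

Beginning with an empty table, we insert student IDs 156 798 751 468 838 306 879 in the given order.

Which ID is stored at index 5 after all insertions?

468

Insert 156: h=1, slot 1 empty -> index 1.
Insert 798: h=2, slot 2 empty -> index 2.
Insert 751: h=3, slot 3 empty -> index 3.
Insert 468: h=1, slots 1,2 occupied -> index 5.
Insert 838: h=10, slot 10 empty -> index 10.
Insert 306: h=5, slot 5 occupied -> index 6.
Insert 879: h=0, slot 0 empty -> index 0.
Table: [879, 156, 798, 751, _, 468, 306, _, _, _, 838, _, _]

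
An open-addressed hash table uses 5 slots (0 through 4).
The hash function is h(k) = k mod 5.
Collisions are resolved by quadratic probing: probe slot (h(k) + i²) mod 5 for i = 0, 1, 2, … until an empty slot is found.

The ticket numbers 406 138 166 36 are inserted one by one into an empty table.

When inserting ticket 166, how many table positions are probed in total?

2

Insert 406: h=1, slot 1 empty → index 1.
Insert 138: h=3, slot 3 empty → index 3.
Insert 166: h=1, slot 1 occupied → index 2.
Insert 36: h=1, slots 1,2 occupied → index 0.
Table: [36, 406, 166, 138, —]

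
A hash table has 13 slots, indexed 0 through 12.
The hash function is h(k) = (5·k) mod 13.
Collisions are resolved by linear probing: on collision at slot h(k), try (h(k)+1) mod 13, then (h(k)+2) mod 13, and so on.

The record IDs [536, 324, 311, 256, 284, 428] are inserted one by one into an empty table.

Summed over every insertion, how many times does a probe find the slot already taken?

3

536: h=2 => slot 2
324: h=8 => slot 8
311: h=8, probe 8,9 => slot 9
256: h=6 => slot 6
284: h=3 => slot 3
428: h=8, probe 8,9,10 => slot 10
Table: [_, _, 536, 284, _, _, 256, _, 324, 311, 428, _, _]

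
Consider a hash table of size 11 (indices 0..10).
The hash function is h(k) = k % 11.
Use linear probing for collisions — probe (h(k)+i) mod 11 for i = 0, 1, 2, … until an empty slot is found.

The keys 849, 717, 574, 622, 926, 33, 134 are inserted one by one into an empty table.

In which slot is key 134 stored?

7

849 hashes to 2; slot 2 is free → place at 2.
717 hashes to 2; 2 taken → place at 3.
574 hashes to 2; 2,3 taken → place at 4.
622 hashes to 6; slot 6 is free → place at 6.
926 hashes to 2; 2,3,4 taken → place at 5.
33 hashes to 0; slot 0 is free → place at 0.
134 hashes to 2; 2,3,4,5,6 taken → place at 7.
Table: [33, _, 849, 717, 574, 926, 622, 134, _, _, _]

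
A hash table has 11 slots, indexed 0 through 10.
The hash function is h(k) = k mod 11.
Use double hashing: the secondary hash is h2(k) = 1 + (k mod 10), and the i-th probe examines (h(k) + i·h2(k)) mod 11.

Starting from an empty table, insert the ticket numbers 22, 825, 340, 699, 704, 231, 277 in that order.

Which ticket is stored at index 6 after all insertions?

22: h=0 -> slot 0
825: h=0, h2=6, probe 0,6 -> slot 6
340: h=10 -> slot 10
699: h=6, h2=10, probe 6,5 -> slot 5
704: h=0, h2=5, probe 0,5,10,4 -> slot 4
231: h=0, h2=2, probe 0,2 -> slot 2
277: h=2, h2=8, probe 2,10,7 -> slot 7
Table: [22, —, 231, —, 704, 699, 825, 277, —, —, 340]

825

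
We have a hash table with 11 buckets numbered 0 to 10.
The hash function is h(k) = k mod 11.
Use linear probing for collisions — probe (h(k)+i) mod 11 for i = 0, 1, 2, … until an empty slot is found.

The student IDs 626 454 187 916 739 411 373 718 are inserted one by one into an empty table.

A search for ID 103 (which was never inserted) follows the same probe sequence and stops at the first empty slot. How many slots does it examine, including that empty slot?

4

Insert 626: h=10, slot 10 empty -> index 10.
Insert 454: h=3, slot 3 empty -> index 3.
Insert 187: h=0, slot 0 empty -> index 0.
Insert 916: h=3, slot 3 occupied -> index 4.
Insert 739: h=2, slot 2 empty -> index 2.
Insert 411: h=4, slot 4 occupied -> index 5.
Insert 373: h=10, slots 10,0 occupied -> index 1.
Insert 718: h=3, slots 3,4,5 occupied -> index 6.
Table: [187, 373, 739, 454, 916, 411, 718, —, —, —, 626]
Lookup 103: h=4, probe 4,5,6,7 → slot 7 empty, not found.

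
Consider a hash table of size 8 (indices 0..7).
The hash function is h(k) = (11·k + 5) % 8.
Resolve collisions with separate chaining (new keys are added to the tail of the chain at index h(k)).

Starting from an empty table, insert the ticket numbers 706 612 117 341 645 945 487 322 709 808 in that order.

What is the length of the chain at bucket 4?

Insert 706: h=3, bucket 3 empty → new chain.
Insert 612: h=1, bucket 1 empty → new chain.
Insert 117: h=4, bucket 4 empty → new chain.
Insert 341: h=4, bucket 4 nonempty → append to chain.
Insert 645: h=4, bucket 4 nonempty → append to chain.
Insert 945: h=0, bucket 0 empty → new chain.
Insert 487: h=2, bucket 2 empty → new chain.
Insert 322: h=3, bucket 3 nonempty → append to chain.
Insert 709: h=4, bucket 4 nonempty → append to chain.
Insert 808: h=5, bucket 5 empty → new chain.
Final buckets:
0: 945
1: 612
2: 487
3: 706 -> 322
4: 117 -> 341 -> 645 -> 709
5: 808
6: ∅
7: ∅

4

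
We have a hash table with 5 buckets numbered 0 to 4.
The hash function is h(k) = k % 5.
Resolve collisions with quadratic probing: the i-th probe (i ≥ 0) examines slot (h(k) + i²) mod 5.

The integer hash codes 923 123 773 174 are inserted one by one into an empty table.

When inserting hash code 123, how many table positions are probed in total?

2

Insert 923: h=3, slot 3 empty → index 3.
Insert 123: h=3, slot 3 occupied → index 4.
Insert 773: h=3, slots 3,4 occupied → index 2.
Insert 174: h=4, slot 4 occupied → index 0.
Table: [174, _, 773, 923, 123]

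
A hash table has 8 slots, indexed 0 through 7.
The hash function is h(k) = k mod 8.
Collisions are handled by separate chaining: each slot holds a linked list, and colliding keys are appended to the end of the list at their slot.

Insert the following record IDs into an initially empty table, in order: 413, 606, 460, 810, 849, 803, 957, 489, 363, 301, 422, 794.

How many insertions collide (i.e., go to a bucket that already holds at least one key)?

6

413 -> bucket 5
606 -> bucket 6
460 -> bucket 4
810 -> bucket 2
849 -> bucket 1
803 -> bucket 3
957 -> bucket 5 (collision)
489 -> bucket 1 (collision)
363 -> bucket 3 (collision)
301 -> bucket 5 (collision)
422 -> bucket 6 (collision)
794 -> bucket 2 (collision)
Final buckets:
0: ∅
1: 849 -> 489
2: 810 -> 794
3: 803 -> 363
4: 460
5: 413 -> 957 -> 301
6: 606 -> 422
7: ∅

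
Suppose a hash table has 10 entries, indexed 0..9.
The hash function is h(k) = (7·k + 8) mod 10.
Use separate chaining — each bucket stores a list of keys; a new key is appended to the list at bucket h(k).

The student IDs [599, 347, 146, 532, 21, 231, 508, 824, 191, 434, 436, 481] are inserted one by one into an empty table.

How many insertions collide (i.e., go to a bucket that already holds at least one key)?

599 → bucket 1
347 → bucket 7
146 → bucket 0
532 → bucket 2
21 → bucket 5
231 → bucket 5 (collision)
508 → bucket 4
824 → bucket 6
191 → bucket 5 (collision)
434 → bucket 6 (collision)
436 → bucket 0 (collision)
481 → bucket 5 (collision)
Final buckets:
0: 146 -> 436
1: 599
2: 532
3: —
4: 508
5: 21 -> 231 -> 191 -> 481
6: 824 -> 434
7: 347
8: —
9: —

5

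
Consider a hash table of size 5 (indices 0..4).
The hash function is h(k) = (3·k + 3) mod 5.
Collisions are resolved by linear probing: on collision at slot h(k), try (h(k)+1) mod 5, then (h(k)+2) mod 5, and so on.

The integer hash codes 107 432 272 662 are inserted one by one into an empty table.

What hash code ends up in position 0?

432

107 hashes to 4; slot 4 is free => place at 4.
432 hashes to 4; 4 taken => place at 0.
272 hashes to 4; 4,0 taken => place at 1.
662 hashes to 4; 4,0,1 taken => place at 2.
Table: [432, 272, 662, -, 107]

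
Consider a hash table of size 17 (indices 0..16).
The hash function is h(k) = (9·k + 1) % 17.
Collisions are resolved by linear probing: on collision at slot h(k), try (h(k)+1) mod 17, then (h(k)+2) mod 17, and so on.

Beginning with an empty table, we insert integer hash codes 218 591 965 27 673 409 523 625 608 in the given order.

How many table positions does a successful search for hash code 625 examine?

4

218: h=8 -> slot 8
591: h=16 -> slot 16
965: h=16, probe 16,0 -> slot 0
27: h=6 -> slot 6
673: h=6, probe 6,7 -> slot 7
409: h=10 -> slot 10
523: h=16, probe 16,0,1 -> slot 1
625: h=16, probe 16,0,1,2 -> slot 2
608: h=16, probe 16,0,1,2,3 -> slot 3
Table: [965, 523, 625, 608, -, -, 27, 673, 218, -, 409, -, -, -, -, -, 591]
Lookup 625: h=16, probe 16,0,1,2 → found at 2.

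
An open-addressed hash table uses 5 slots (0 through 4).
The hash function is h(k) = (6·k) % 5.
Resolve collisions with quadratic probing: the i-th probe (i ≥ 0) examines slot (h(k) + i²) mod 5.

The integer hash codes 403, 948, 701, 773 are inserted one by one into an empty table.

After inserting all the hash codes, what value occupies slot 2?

403: h=3 -> slot 3
948: h=3, probe 3,4 -> slot 4
701: h=1 -> slot 1
773: h=3, probe 3,4,2 -> slot 2
Table: [-, 701, 773, 403, 948]

773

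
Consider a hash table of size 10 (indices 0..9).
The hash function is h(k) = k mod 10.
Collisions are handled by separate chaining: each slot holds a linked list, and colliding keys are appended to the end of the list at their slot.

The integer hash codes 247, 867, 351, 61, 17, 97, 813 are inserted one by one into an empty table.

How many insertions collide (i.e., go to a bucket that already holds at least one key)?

Insert 247: h=7, bucket 7 empty → new chain.
Insert 867: h=7, bucket 7 nonempty → append to chain.
Insert 351: h=1, bucket 1 empty → new chain.
Insert 61: h=1, bucket 1 nonempty → append to chain.
Insert 17: h=7, bucket 7 nonempty → append to chain.
Insert 97: h=7, bucket 7 nonempty → append to chain.
Insert 813: h=3, bucket 3 empty → new chain.
Final buckets:
0: -
1: 351 -> 61
2: -
3: 813
4: -
5: -
6: -
7: 247 -> 867 -> 17 -> 97
8: -
9: -

4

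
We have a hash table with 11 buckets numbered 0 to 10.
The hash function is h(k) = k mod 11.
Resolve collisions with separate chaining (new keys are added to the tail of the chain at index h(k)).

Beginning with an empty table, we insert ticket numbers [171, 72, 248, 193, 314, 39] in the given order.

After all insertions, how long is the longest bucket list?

171 -> bucket 6
72 -> bucket 6 (collision)
248 -> bucket 6 (collision)
193 -> bucket 6 (collision)
314 -> bucket 6 (collision)
39 -> bucket 6 (collision)
Final buckets:
0: .
1: .
2: .
3: .
4: .
5: .
6: 171 -> 72 -> 248 -> 193 -> 314 -> 39
7: .
8: .
9: .
10: .

6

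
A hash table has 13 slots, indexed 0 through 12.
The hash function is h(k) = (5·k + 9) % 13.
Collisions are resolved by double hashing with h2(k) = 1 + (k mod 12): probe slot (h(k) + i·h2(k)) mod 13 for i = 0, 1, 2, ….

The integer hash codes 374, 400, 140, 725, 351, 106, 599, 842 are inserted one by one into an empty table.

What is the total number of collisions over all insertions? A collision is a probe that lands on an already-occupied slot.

4

374: h=7 => slot 7
400: h=7, h2=5, probe 7,12 => slot 12
140: h=7, h2=9, probe 7,3 => slot 3
725: h=7, h2=6, probe 7,0 => slot 0
351: h=9 => slot 9
106: h=6 => slot 6
599: h=1 => slot 1
842: h=7, h2=3, probe 7,10 => slot 10
Table: [725, 599, _, 140, _, _, 106, 374, _, 351, 842, _, 400]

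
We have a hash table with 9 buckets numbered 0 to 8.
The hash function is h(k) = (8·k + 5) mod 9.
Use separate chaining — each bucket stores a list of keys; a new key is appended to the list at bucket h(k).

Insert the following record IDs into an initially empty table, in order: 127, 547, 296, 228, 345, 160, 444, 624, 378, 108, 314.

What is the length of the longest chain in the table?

4

Insert 127: h=4, bucket 4 empty -> new chain.
Insert 547: h=7, bucket 7 empty -> new chain.
Insert 296: h=6, bucket 6 empty -> new chain.
Insert 228: h=2, bucket 2 empty -> new chain.
Insert 345: h=2, bucket 2 nonempty -> append to chain.
Insert 160: h=7, bucket 7 nonempty -> append to chain.
Insert 444: h=2, bucket 2 nonempty -> append to chain.
Insert 624: h=2, bucket 2 nonempty -> append to chain.
Insert 378: h=5, bucket 5 empty -> new chain.
Insert 108: h=5, bucket 5 nonempty -> append to chain.
Insert 314: h=6, bucket 6 nonempty -> append to chain.
Final buckets:
0: -
1: -
2: 228 -> 345 -> 444 -> 624
3: -
4: 127
5: 378 -> 108
6: 296 -> 314
7: 547 -> 160
8: -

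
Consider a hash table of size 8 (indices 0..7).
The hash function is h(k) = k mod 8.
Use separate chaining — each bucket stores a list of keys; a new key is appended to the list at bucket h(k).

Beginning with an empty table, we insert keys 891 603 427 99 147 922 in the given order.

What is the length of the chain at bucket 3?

5

891 -> bucket 3
603 -> bucket 3 (collision)
427 -> bucket 3 (collision)
99 -> bucket 3 (collision)
147 -> bucket 3 (collision)
922 -> bucket 2
Final buckets:
0: _
1: _
2: 922
3: 891 -> 603 -> 427 -> 99 -> 147
4: _
5: _
6: _
7: _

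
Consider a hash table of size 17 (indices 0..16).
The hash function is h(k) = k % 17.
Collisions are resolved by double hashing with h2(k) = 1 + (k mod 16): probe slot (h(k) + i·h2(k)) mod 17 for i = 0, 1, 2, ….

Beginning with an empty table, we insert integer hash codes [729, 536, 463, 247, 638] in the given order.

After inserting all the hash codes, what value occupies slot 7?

638

Insert 729: h=15, slot 15 empty -> index 15.
Insert 536: h=9, slot 9 empty -> index 9.
Insert 463: h=4, slot 4 empty -> index 4.
Insert 247: h=9, h2=8, slot 9 occupied -> index 0.
Insert 638: h=9, h2=15, slot 9 occupied -> index 7.
Table: [247, _, _, _, 463, _, _, 638, _, 536, _, _, _, _, _, 729, _]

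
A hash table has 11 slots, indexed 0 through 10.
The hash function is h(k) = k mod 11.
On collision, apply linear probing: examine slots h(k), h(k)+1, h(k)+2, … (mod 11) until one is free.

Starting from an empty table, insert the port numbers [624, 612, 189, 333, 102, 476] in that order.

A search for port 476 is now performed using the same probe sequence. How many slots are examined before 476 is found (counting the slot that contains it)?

3

624 hashes to 8; slot 8 is free => place at 8.
612 hashes to 7; slot 7 is free => place at 7.
189 hashes to 2; slot 2 is free => place at 2.
333 hashes to 3; slot 3 is free => place at 3.
102 hashes to 3; 3 taken => place at 4.
476 hashes to 3; 3,4 taken => place at 5.
Table: [_, _, 189, 333, 102, 476, _, 612, 624, _, _]
Lookup 476: h=3, probe 3,4,5 → found at 5.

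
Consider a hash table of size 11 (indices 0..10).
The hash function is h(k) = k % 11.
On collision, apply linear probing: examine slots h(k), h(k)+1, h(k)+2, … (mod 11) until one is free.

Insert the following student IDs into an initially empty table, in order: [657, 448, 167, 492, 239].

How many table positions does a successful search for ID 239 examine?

4

657 hashes to 8; slot 8 is free → place at 8.
448 hashes to 8; 8 taken → place at 9.
167 hashes to 2; slot 2 is free → place at 2.
492 hashes to 8; 8,9 taken → place at 10.
239 hashes to 8; 8,9,10 taken → place at 0.
Table: [239, _, 167, _, _, _, _, _, 657, 448, 492]
Lookup 239: h=8, probe 8,9,10,0 → found at 0.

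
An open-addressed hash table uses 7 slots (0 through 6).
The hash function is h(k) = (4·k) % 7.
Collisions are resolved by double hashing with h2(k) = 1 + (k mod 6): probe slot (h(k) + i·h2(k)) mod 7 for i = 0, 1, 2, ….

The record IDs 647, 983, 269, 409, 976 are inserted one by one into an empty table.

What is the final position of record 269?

647: h=5 => slot 5
983: h=5, h2=6, probe 5,4 => slot 4
269: h=5, h2=6, probe 5,4,3 => slot 3
409: h=5, h2=2, probe 5,0 => slot 0
976: h=5, h2=5, probe 5,3,1 => slot 1
Table: [409, 976, _, 269, 983, 647, _]

3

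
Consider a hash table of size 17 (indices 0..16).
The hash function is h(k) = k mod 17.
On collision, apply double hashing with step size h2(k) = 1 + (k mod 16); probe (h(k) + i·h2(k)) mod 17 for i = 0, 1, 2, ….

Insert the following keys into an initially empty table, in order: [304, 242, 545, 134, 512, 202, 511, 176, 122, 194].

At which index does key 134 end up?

5

Insert 304: h=15, slot 15 empty → index 15.
Insert 242: h=4, slot 4 empty → index 4.
Insert 545: h=1, slot 1 empty → index 1.
Insert 134: h=15, h2=7, slot 15 occupied → index 5.
Insert 512: h=2, slot 2 empty → index 2.
Insert 202: h=15, h2=11, slot 15 occupied → index 9.
Insert 511: h=1, h2=16, slot 1 occupied → index 0.
Insert 176: h=6, slot 6 empty → index 6.
Insert 122: h=3, slot 3 empty → index 3.
Insert 194: h=7, slot 7 empty → index 7.
Table: [511, 545, 512, 122, 242, 134, 176, 194, ∅, 202, ∅, ∅, ∅, ∅, ∅, 304, ∅]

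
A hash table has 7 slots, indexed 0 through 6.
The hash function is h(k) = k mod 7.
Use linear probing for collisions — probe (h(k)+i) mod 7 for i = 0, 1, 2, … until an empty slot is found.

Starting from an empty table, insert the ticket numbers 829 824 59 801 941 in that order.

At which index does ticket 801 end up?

Insert 829: h=3, slot 3 empty → index 3.
Insert 824: h=5, slot 5 empty → index 5.
Insert 59: h=3, slot 3 occupied → index 4.
Insert 801: h=3, slots 3,4,5 occupied → index 6.
Insert 941: h=3, slots 3,4,5,6 occupied → index 0.
Table: [941, -, -, 829, 59, 824, 801]

6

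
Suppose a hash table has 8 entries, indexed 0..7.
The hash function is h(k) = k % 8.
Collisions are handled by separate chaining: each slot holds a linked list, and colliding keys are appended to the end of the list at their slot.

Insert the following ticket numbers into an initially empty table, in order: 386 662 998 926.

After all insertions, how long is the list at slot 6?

Insert 386: h=2, bucket 2 empty -> new chain.
Insert 662: h=6, bucket 6 empty -> new chain.
Insert 998: h=6, bucket 6 nonempty -> append to chain.
Insert 926: h=6, bucket 6 nonempty -> append to chain.
Final buckets:
0: -
1: -
2: 386
3: -
4: -
5: -
6: 662 -> 998 -> 926
7: -

3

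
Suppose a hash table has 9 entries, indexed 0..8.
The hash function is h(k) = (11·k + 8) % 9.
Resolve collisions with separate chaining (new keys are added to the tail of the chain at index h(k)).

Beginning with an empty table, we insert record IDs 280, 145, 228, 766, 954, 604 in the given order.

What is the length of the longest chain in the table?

280 → bucket 1
145 → bucket 1 (collision)
228 → bucket 5
766 → bucket 1 (collision)
954 → bucket 8
604 → bucket 1 (collision)
Final buckets:
0: _
1: 280 -> 145 -> 766 -> 604
2: _
3: _
4: _
5: 228
6: _
7: _
8: 954

4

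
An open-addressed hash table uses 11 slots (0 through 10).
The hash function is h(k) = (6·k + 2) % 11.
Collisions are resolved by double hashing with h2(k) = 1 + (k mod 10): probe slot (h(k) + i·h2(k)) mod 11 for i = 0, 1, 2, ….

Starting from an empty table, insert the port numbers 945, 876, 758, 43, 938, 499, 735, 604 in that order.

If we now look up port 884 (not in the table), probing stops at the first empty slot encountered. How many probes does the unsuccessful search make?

945 hashes to 7; slot 7 is free => place at 7.
876 hashes to 0; slot 0 is free => place at 0.
758 hashes to 7, h2=9; 7 taken => place at 5.
43 hashes to 7, h2=4; 7,0 taken => place at 4.
938 hashes to 9; slot 9 is free => place at 9.
499 hashes to 4, h2=10; 4 taken => place at 3.
735 hashes to 1; slot 1 is free => place at 1.
604 hashes to 7, h2=5; 7,1 taken => place at 6.
Table: [876, 735, —, 499, 43, 758, 604, 945, —, 938, —]
Lookup 884: h=4, h2=5, probe 4,9,3,8 → slot 8 empty, not found.

4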